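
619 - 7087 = -6468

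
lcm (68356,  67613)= 6220396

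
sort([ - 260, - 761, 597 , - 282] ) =[  -  761,  -  282,- 260,597]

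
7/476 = 1/68= 0.01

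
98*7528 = 737744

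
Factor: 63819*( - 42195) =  - 3^3*5^1*7^1*29^1 * 97^1*1013^1 = -2692842705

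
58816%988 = 524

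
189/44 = 4 + 13/44=4.30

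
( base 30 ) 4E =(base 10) 134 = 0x86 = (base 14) 98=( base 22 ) 62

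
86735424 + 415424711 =502160135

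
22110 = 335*66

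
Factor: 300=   2^2 * 3^1 * 5^2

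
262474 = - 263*( - 998)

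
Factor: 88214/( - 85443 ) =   -  2^1*3^ ( - 1)*7^1 * 19^ ( - 1 )* 1499^(-1 )*6301^1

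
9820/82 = 119 + 31/41 = 119.76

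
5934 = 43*138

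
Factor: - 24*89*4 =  - 2^5*3^1*89^1 = -  8544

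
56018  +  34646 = 90664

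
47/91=47/91  =  0.52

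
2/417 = 2/417 = 0.00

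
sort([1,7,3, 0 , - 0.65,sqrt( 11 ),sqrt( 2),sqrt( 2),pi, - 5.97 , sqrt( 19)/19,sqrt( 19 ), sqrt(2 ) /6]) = [-5.97, - 0.65, 0,sqrt(19)/19,sqrt( 2)/6, 1, sqrt( 2) , sqrt( 2 ),3,pi,sqrt( 11 ),sqrt( 19),7]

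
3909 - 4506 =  - 597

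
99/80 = 99/80= 1.24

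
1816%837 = 142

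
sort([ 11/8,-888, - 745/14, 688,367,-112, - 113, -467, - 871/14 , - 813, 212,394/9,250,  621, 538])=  [ - 888, - 813, - 467, - 113, - 112, - 871/14, - 745/14,11/8,394/9, 212, 250, 367, 538, 621,688] 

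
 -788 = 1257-2045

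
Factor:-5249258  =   - 2^1*7^1*211^1*1777^1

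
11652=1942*6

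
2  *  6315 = 12630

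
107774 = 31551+76223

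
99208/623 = 99208/623 = 159.24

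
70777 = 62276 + 8501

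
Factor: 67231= 67231^1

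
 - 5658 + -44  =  - 5702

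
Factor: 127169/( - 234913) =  - 491/907  =  - 491^1*907^( - 1)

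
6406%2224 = 1958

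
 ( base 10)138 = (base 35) 3X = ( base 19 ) 75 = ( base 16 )8A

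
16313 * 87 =1419231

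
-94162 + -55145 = -149307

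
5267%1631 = 374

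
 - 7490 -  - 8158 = 668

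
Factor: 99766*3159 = 315160794= 2^1*3^5 * 13^1 * 83^1*601^1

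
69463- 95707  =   - 26244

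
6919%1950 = 1069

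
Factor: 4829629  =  7^1*19^1*36313^1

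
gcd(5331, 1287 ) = 3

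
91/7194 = 91/7194 = 0.01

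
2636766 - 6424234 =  -3787468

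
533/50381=533/50381 = 0.01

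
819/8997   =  273/2999 = 0.09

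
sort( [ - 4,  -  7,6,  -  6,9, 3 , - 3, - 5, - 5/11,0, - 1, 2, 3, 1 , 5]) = [ - 7, - 6, - 5,- 4, - 3, - 1, - 5/11, 0, 1, 2, 3, 3,5,6,  9 ]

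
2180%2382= 2180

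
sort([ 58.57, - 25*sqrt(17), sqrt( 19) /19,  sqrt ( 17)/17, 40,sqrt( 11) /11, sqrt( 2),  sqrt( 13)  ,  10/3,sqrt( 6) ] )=[ - 25  *sqrt (17 ),  sqrt( 19)/19, sqrt( 17)/17, sqrt(11 ) /11, sqrt (2),  sqrt( 6 ),  10/3, sqrt ( 13), 40,58.57] 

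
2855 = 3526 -671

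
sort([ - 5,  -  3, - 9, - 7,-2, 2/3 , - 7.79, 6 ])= [ - 9, -7.79, - 7,-5, - 3, - 2 , 2/3,6]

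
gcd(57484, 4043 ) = 1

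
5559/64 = 86+55/64= 86.86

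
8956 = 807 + 8149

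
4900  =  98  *50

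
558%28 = 26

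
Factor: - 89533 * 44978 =-2^1*43^1*523^1*89533^1 = - 4027015274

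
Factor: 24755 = 5^1*4951^1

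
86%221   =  86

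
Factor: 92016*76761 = 7063240176 = 2^4*3^7*71^1*2843^1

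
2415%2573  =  2415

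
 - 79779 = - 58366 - 21413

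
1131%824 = 307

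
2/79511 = 2/79511= 0.00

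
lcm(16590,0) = 0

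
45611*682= 31106702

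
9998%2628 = 2114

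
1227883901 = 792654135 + 435229766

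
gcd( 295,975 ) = 5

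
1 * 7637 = 7637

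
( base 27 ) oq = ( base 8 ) 1242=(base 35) J9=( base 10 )674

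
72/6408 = 1/89=0.01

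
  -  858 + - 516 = -1374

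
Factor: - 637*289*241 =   -  7^2  *  13^1*17^2*241^1 = -  44366413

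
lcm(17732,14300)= 443300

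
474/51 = 9+5/17 = 9.29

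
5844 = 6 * 974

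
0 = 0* 20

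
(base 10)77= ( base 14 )57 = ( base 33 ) 2B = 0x4D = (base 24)35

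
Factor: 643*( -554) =-356222 = - 2^1*277^1*643^1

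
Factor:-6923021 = -7^1*137^1 * 7219^1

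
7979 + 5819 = 13798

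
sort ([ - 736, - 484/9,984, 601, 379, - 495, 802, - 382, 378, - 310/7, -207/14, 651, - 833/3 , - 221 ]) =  [ - 736, - 495, - 382, - 833/3, - 221, - 484/9, - 310/7, - 207/14, 378, 379,601,651 , 802 , 984 ]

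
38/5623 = 38/5623 = 0.01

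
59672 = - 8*( - 7459 ) 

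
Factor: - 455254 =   -  2^1*227627^1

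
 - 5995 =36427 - 42422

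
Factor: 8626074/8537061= 2875358/2845687 = 2^1*13^( - 1)*19^(-1 )*41^(- 1)*71^1*281^( - 1)*20249^1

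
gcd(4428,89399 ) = 1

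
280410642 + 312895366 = 593306008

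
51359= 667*77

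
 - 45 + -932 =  - 977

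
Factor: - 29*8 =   -  2^3*29^1 =- 232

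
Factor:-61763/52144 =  - 2^(-4) * 13^1*3259^( - 1 ) * 4751^1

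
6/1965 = 2/655 = 0.00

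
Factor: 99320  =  2^3 * 5^1*13^1 * 191^1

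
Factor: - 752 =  - 2^4*47^1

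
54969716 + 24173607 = 79143323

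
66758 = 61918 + 4840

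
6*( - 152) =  - 912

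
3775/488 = 3775/488 = 7.74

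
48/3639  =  16/1213 = 0.01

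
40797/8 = 40797/8= 5099.62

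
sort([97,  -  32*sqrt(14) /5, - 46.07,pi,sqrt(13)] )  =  [ - 46.07, - 32 * sqrt( 14 )/5,pi , sqrt(13) , 97]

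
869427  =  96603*9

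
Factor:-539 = -7^2*11^1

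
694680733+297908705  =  992589438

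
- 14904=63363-78267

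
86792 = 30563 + 56229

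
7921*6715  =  53189515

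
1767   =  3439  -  1672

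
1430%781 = 649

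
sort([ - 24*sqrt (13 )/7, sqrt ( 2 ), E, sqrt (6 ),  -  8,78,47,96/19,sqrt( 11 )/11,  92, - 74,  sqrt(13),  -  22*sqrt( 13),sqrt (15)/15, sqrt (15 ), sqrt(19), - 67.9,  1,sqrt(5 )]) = [ - 22*sqrt ( 13),-74, - 67.9 ,-24*sqrt(13)/7, - 8, sqrt(15 ) /15, sqrt(11)/11,1,sqrt(2),sqrt( 5 ),  sqrt( 6),E,sqrt(13), sqrt(15), sqrt( 19 ) , 96/19, 47, 78,92]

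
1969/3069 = 179/279= 0.64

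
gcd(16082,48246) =16082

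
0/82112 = 0 = 0.00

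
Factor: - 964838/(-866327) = 137834/123761 = 2^1*11^( - 1)*11251^(-1)*68917^1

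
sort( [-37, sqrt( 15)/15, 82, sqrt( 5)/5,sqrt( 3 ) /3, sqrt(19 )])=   [ - 37,sqrt ( 15)/15,sqrt( 5)/5, sqrt (3 ) /3,sqrt ( 19) , 82]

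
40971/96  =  426 + 25/32 = 426.78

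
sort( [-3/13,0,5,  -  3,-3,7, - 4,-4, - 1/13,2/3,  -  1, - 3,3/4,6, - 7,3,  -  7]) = [ -7, - 7, - 4,-4, - 3, -3, - 3, - 1, - 3/13, - 1/13 , 0,  2/3, 3/4,3,5,6 , 7 ] 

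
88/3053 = 88/3053 = 0.03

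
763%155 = 143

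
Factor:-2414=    - 2^1*17^1 * 71^1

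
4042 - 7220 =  - 3178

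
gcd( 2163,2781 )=309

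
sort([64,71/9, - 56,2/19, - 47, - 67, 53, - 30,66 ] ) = [ - 67, - 56, - 47, - 30, 2/19,71/9, 53,64,66 ] 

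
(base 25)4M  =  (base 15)82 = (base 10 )122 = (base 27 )4E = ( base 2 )1111010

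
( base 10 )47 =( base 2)101111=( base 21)25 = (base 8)57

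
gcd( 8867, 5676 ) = 1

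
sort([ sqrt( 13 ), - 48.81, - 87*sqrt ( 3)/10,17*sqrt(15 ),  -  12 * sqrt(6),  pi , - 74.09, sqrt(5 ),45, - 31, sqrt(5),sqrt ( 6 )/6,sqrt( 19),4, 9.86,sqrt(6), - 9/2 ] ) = [ - 74.09,-48.81, - 31, - 12*sqrt(6), - 87* sqrt(3) /10, - 9/2,sqrt( 6 ) /6,sqrt( 5 ),sqrt(5) , sqrt( 6),pi,sqrt(13 ),4,sqrt( 19),9.86,45,17 * sqrt(15) ] 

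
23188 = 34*682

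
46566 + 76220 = 122786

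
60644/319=60644/319=190.11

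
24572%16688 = 7884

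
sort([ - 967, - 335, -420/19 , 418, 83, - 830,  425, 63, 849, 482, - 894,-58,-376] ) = [  -  967,  -  894,  -  830, -376, - 335, - 58, - 420/19 , 63, 83, 418, 425,482, 849]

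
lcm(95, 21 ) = 1995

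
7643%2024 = 1571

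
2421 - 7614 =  - 5193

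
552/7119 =184/2373 = 0.08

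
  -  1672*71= -118712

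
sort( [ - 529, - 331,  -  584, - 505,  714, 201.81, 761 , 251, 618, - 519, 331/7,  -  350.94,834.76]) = [- 584, - 529, - 519, - 505, - 350.94, - 331,331/7,201.81,251,618,714,  761,834.76]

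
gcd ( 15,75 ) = 15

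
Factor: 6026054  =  2^1*71^1*42437^1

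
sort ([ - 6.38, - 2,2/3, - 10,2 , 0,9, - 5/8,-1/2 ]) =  [-10, - 6.38, - 2, - 5/8,-1/2, 0, 2/3, 2, 9]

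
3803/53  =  3803/53 = 71.75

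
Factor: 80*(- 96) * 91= -698880  =  -2^9*3^1*5^1*7^1* 13^1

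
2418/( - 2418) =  - 1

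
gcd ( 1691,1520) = 19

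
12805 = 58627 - 45822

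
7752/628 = 12+54/157 = 12.34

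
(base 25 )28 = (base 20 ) 2i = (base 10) 58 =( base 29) 20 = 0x3A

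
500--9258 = 9758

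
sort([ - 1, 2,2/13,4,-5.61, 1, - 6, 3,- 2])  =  [ - 6, - 5.61,- 2, -1, 2/13, 1, 2, 3,4 ] 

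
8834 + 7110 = 15944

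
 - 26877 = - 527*51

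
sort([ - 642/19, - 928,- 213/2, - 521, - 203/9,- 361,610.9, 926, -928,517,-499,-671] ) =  [ - 928,- 928, - 671,-521 , - 499, -361,-213/2,-642/19, - 203/9,517, 610.9 , 926 ] 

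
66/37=1 + 29/37=1.78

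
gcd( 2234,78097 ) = 1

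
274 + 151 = 425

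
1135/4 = 1135/4= 283.75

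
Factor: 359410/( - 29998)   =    -  5^1*53^( - 1)*127^1 = - 635/53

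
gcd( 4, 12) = 4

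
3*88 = 264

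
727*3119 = 2267513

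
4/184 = 1/46 =0.02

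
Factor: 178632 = 2^3*3^3*827^1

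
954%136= 2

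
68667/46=68667/46 = 1492.76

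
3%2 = 1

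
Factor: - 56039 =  - 56039^1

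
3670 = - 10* ( - 367) 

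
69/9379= 69/9379 = 0.01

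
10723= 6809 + 3914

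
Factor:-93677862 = - 2^1 * 3^1 * 47^1*332191^1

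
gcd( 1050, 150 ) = 150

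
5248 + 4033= 9281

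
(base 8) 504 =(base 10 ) 324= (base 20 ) g4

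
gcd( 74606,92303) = 1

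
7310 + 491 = 7801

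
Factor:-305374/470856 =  - 179/276 = - 2^( -2)*3^( - 1)*23^(-1)*179^1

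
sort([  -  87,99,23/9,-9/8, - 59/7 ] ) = [ - 87, - 59/7, - 9/8,23/9, 99]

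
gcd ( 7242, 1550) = 2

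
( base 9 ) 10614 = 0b1101110010100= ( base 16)1B94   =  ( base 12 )4104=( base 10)7060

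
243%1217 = 243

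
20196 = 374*54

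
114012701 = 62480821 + 51531880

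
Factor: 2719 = 2719^1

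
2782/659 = 2782/659 = 4.22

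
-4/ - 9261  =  4/9261 = 0.00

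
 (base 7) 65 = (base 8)57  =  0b101111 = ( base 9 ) 52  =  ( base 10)47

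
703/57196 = 703/57196  =  0.01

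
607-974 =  - 367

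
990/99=10 = 10.00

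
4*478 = 1912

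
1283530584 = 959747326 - -323783258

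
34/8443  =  34/8443=0.00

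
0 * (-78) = 0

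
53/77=53/77 = 0.69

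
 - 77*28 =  - 2156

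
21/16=21/16=1.31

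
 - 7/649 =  - 1 + 642/649 = -0.01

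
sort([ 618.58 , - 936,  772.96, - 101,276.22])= [-936,-101, 276.22,618.58,  772.96 ] 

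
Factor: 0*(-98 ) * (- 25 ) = 0 = 0^1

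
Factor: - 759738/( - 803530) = 54267/57395= 3^1*5^( - 1 )*13^( - 1)*883^(-1) *18089^1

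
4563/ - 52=- 88 + 1/4=- 87.75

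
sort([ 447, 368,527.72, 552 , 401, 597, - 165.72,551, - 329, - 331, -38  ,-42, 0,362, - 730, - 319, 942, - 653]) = [-730, - 653, - 331, - 329, - 319, - 165.72, - 42, -38, 0, 362, 368, 401, 447,  527.72 , 551,552, 597, 942 ] 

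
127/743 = 127/743 = 0.17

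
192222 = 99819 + 92403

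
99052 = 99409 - 357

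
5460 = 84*65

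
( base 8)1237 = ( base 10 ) 671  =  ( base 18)215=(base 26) pl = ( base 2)1010011111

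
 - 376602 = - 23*16374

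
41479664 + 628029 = 42107693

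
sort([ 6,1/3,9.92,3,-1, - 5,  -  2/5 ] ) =[- 5, - 1, - 2/5,1/3, 3,6,9.92] 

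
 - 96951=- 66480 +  - 30471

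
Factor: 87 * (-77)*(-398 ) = 2666202 = 2^1 * 3^1*  7^1 * 11^1 * 29^1*199^1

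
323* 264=85272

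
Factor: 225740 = 2^2*5^1*11287^1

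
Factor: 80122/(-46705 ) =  - 2^1*5^(-1)*7^1*59^1*97^1*9341^(- 1)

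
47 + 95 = 142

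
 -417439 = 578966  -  996405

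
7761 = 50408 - 42647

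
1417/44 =32 + 9/44 = 32.20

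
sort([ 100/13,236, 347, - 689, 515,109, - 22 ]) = [ -689 , - 22 , 100/13, 109,236,347, 515 ]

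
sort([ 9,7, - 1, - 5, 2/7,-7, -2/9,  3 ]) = [ - 7  ,- 5,  -  1,-2/9,2/7,3 , 7, 9]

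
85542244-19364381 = 66177863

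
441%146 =3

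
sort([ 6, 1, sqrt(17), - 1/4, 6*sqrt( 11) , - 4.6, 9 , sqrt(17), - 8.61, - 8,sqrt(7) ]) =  [ - 8.61, - 8,  -  4.6, - 1/4,1, sqrt ( 7 ), sqrt(17 ), sqrt(17)  ,  6, 9,6*sqrt(11)] 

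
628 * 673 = 422644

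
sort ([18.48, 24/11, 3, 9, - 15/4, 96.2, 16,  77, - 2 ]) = [ - 15/4, - 2, 24/11,  3, 9,16,  18.48, 77, 96.2 ]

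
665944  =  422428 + 243516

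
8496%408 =336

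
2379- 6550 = -4171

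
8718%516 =462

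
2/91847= 2/91847 = 0.00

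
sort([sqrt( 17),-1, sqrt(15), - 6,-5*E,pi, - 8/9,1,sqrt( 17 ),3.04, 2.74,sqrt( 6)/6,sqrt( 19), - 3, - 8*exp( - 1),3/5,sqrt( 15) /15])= [  -  5*E, - 6, - 3, - 8*exp( - 1),-1, - 8/9,sqrt (15)/15, sqrt( 6)/6 , 3/5, 1,2.74,3.04,  pi,sqrt( 15 ), sqrt( 17), sqrt (17 ),sqrt( 19 )]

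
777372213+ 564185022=1341557235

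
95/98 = 95/98=0.97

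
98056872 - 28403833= 69653039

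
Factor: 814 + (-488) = 2^1*163^1 = 326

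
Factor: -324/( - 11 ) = 2^2*3^4 * 11^( - 1 )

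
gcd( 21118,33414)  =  2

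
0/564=0 = 0.00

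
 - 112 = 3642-3754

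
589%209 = 171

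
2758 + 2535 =5293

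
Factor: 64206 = 2^1*3^3*29^1*41^1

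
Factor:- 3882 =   -  2^1*3^1*647^1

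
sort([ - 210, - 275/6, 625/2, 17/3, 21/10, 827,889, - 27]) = [-210,-275/6, - 27,21/10,17/3, 625/2,  827,889 ]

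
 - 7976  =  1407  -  9383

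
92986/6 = 46493/3 = 15497.67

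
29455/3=29455/3=   9818.33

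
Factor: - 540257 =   -  41^1*13177^1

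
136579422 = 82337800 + 54241622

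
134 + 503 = 637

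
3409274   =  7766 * 439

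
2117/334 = 6 + 113/334 = 6.34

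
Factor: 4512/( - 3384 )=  - 2^2*3^( - 1) =- 4/3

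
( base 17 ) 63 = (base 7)210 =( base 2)1101001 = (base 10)105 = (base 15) 70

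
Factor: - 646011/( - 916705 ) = 3^2 *5^( -1 )*139^( - 1) *179^1*401^1  *  1319^ ( - 1)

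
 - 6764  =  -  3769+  - 2995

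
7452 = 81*92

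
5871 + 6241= 12112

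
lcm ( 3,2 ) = 6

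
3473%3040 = 433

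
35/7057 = 35/7057 = 0.00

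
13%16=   13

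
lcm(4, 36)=36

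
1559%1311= 248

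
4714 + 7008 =11722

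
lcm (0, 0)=0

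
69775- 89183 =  - 19408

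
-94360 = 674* (-140)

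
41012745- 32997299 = 8015446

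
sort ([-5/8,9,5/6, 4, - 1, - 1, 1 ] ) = [ - 1,-1, - 5/8,  5/6, 1,4,  9] 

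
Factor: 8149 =29^1*281^1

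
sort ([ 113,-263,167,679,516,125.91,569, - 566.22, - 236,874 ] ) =[ - 566.22, - 263, - 236, 113, 125.91,  167,516, 569,679,  874] 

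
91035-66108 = 24927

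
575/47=12 + 11/47 = 12.23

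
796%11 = 4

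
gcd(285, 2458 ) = 1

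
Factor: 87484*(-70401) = -2^2*3^1*31^1*757^1*21871^1 = -6158961084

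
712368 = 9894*72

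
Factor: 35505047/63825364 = 2^( - 2)*79^(  -  1)*859^1*41333^1*201979^( - 1) 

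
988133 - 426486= 561647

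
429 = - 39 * ( - 11)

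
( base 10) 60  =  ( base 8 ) 74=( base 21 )2I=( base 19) 33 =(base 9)66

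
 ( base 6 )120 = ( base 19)2A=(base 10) 48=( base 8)60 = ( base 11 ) 44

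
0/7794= 0 = 0.00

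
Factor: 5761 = 7^1*823^1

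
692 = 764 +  - 72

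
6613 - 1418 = 5195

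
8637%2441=1314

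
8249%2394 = 1067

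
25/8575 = 1/343= 0.00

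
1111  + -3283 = -2172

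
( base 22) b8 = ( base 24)aa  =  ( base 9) 307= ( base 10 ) 250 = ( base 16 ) fa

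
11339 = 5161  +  6178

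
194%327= 194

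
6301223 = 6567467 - 266244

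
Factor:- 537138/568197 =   -  2^1* 3^1*7^2*311^ (  -  1)=-294/311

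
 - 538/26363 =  - 538/26363 = - 0.02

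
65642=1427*46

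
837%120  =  117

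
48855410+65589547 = 114444957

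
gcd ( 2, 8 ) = 2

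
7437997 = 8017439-579442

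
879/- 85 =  - 11  +  56/85 = - 10.34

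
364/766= 182/383= 0.48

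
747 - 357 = 390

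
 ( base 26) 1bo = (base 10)986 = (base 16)3da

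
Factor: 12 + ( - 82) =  - 70  =  - 2^1 * 5^1 * 7^1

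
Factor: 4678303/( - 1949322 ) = -2^( - 1)*3^( - 1)*7^1*17^( - 1 )*29^( - 1)*31^1*659^(-1) * 21559^1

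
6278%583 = 448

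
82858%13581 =1372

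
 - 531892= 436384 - 968276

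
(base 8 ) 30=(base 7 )33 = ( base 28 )O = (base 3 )220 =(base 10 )24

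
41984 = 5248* 8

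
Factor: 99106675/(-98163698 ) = -2^( - 1 )*5^2*263^(  -  1 )*431^(-1 ) * 433^ (- 1 )*691^1 * 5737^1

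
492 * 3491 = 1717572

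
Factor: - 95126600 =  - 2^3*5^2*31^1*67^1*229^1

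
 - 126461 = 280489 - 406950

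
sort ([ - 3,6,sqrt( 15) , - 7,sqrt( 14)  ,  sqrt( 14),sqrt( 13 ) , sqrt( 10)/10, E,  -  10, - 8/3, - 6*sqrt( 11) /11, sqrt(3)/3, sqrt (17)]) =[ - 10,  -  7,-3 ,-8/3 , - 6*  sqrt(11 ) /11,sqrt(10 )/10,sqrt( 3)/3,E,sqrt(13 ),sqrt(14 ),sqrt(14),sqrt( 15 ),sqrt( 17 ),  6] 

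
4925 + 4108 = 9033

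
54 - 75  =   -21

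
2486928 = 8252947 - 5766019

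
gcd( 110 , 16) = 2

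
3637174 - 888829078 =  - 885191904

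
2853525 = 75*38047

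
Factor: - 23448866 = -2^1*7^1*1674919^1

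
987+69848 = 70835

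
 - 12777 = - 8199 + -4578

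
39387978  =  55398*711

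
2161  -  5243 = -3082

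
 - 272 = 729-1001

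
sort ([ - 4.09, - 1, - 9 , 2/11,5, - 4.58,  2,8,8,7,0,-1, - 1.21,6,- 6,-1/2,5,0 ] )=[  -  9 , - 6,  -  4.58 , - 4.09, - 1.21, - 1, -1,-1/2 , 0,0,2/11,2,5,5,6,7, 8,8] 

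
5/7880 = 1/1576 = 0.00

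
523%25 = 23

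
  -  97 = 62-159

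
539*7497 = 4040883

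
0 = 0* ( - 906) 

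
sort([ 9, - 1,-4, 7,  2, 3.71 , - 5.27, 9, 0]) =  [  -  5.27,  -  4,-1,0, 2 , 3.71,7,9, 9]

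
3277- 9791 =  - 6514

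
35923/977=36 + 751/977=36.77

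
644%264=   116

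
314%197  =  117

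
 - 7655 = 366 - 8021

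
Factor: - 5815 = -5^1*1163^1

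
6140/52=118 + 1/13 =118.08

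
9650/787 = 12 + 206/787 = 12.26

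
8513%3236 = 2041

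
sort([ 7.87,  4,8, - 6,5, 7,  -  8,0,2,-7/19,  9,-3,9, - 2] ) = [-8,-6,-3,-2,-7/19,0, 2,4,5,7,7.87,8,  9,9] 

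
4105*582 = 2389110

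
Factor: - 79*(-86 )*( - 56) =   -  380464 =- 2^4*7^1*43^1*79^1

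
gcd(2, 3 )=1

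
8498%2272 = 1682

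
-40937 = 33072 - 74009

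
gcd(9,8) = 1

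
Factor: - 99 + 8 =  - 91 = - 7^1*13^1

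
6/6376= 3/3188 = 0.00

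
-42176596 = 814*( - 51814) 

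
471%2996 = 471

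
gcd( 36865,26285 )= 5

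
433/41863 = 433/41863 = 0.01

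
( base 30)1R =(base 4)321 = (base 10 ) 57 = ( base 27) 23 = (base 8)71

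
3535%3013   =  522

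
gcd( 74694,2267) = 1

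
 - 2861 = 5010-7871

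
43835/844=51 + 791/844= 51.94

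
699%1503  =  699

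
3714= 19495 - 15781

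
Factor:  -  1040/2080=  -  1/2 = - 2^( - 1)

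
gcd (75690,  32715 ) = 45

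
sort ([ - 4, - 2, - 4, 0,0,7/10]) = [ - 4, - 4, - 2,0,0,7/10]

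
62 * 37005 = 2294310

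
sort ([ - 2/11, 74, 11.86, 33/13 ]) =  [ - 2/11, 33/13, 11.86, 74 ]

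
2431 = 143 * 17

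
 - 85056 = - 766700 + 681644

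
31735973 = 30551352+1184621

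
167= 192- 25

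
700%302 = 96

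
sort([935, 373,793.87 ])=[ 373, 793.87 , 935] 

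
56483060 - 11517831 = 44965229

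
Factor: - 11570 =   -  2^1 * 5^1*13^1*89^1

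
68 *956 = 65008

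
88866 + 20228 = 109094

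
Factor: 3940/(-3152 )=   -  5/4 = -2^( - 2 )*5^1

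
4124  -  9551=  - 5427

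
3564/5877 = 396/653 = 0.61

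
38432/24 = 4804/3 = 1601.33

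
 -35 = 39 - 74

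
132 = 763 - 631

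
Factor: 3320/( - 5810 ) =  - 2^2*7^(- 1) =-  4/7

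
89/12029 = 89/12029 = 0.01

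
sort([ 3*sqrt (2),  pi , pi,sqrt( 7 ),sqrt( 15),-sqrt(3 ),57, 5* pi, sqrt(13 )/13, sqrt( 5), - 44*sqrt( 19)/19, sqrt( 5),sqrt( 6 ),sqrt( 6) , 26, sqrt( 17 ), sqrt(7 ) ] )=[ - 44*sqrt( 19 )/19 , - sqrt( 3),sqrt( 13 )/13,sqrt ( 5 ),  sqrt(5),sqrt( 6), sqrt( 6),sqrt (7),sqrt( 7 ), pi, pi,  sqrt( 15 ), sqrt ( 17),3*sqrt( 2 ),5 *pi , 26,57]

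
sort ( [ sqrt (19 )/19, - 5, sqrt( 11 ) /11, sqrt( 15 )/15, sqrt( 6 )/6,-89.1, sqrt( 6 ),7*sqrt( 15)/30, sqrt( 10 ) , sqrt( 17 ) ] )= [-89.1, - 5,sqrt(19) /19,sqrt (15 )/15,sqrt(11) /11, sqrt( 6)/6,7*sqrt(15 ) /30, sqrt( 6 ), sqrt( 10 ), sqrt(17 )]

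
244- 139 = 105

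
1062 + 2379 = 3441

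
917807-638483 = 279324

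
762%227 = 81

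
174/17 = 174/17  =  10.24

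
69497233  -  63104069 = 6393164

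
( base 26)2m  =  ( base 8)112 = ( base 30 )2e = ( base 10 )74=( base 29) 2g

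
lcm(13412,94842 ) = 1327788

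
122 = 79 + 43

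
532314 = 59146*9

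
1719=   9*191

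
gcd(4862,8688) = 2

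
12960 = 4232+8728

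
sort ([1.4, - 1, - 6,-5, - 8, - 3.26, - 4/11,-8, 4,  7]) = [-8,-8, - 6, - 5,-3.26, - 1, - 4/11, 1.4,4,7]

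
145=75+70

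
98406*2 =196812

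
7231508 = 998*7246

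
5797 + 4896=10693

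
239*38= 9082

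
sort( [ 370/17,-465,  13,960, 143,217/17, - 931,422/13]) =[ - 931,-465, 217/17, 13, 370/17, 422/13,143, 960]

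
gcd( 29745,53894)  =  1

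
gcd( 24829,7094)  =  3547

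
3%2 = 1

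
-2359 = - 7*337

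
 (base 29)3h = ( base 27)3n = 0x68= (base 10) 104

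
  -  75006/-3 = 25002  +  0/1= 25002.00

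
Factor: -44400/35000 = - 2^1* 3^1*5^ (-2)*7^( - 1 )*37^1 = -222/175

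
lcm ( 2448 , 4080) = 12240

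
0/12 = 0 = 0.00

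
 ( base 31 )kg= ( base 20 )1BG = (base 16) 27c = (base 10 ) 636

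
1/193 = 1/193 = 0.01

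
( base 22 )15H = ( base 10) 611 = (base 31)jm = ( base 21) 182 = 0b1001100011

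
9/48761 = 9/48761 = 0.00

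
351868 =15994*22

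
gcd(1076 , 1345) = 269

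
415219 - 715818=-300599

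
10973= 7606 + 3367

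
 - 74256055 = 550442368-624698423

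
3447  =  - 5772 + 9219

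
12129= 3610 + 8519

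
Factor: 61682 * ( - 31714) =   -  1956182948 = - 2^2*101^1 *157^1*30841^1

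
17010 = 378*45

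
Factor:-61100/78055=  - 2^2*5^1*13^1*47^1  *  67^( - 1) * 233^( - 1) = -12220/15611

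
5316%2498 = 320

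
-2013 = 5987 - 8000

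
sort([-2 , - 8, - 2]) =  [ - 8,  -  2,  -  2 ] 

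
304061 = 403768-99707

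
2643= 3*881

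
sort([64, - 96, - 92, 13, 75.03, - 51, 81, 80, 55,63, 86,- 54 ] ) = [ - 96, - 92, - 54,- 51, 13, 55 , 63,64 , 75.03,  80,81, 86]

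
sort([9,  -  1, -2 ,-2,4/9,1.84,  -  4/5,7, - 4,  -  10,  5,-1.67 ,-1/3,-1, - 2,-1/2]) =[ - 10 , - 4, - 2,-2, -2, - 1.67 ,-1, - 1,-4/5,-1/2, - 1/3 , 4/9, 1.84 , 5,7, 9] 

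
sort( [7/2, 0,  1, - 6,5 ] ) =[  -  6, 0, 1,7/2,  5 ] 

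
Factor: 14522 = 2^1 * 53^1 *137^1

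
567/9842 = 81/1406 = 0.06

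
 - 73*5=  - 365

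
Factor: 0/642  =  0^1 = 0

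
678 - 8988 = -8310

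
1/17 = 1/17 = 0.06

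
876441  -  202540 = 673901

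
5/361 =5/361  =  0.01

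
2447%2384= 63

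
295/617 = 295/617 =0.48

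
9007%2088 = 655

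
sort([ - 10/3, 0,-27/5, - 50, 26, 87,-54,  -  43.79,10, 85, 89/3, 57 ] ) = [-54, - 50,-43.79,-27/5,-10/3, 0,  10, 26, 89/3,57, 85, 87]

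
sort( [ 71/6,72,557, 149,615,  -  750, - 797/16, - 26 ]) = [ - 750  , - 797/16, - 26,71/6,72,149 , 557,615] 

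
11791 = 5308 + 6483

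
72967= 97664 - 24697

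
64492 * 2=128984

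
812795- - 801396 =1614191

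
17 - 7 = 10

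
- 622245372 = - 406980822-215264550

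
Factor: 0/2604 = 0=0^1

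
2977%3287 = 2977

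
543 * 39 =21177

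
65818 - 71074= -5256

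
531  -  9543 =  - 9012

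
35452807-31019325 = 4433482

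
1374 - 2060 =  - 686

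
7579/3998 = 1 + 3581/3998 = 1.90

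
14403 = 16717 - 2314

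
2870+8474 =11344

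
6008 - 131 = 5877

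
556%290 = 266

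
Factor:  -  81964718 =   -  2^1*11^1*17^1*67^1*3271^1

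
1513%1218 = 295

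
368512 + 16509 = 385021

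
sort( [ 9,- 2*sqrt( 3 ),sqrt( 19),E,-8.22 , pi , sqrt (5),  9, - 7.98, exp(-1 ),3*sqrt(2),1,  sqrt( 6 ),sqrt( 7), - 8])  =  [-8.22,-8, - 7.98, - 2*sqrt( 3),exp(  -  1),1,sqrt (5), sqrt( 6 ) , sqrt( 7), E, pi,3*sqrt( 2),sqrt( 19) , 9,9]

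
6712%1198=722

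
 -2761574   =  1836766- 4598340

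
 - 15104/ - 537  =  28 + 68/537 = 28.13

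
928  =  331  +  597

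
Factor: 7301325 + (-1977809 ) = 2^2 * 11^2*17^1 *647^1 = 5323516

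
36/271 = 36/271  =  0.13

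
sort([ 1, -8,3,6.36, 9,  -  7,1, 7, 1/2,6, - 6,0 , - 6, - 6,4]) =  [ - 8,  -  7, - 6,-6, - 6, 0,1/2,1,1, 3,  4,6 , 6.36,7, 9]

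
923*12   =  11076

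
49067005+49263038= 98330043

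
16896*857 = 14479872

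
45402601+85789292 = 131191893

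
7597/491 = 15 + 232/491 = 15.47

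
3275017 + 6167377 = 9442394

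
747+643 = 1390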